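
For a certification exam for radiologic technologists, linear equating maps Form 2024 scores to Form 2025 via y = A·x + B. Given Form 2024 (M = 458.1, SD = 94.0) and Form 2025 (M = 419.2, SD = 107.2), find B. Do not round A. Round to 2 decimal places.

A = SD_Y / SD_X = 107.2 / 94.0 = 1.140426
B = M_Y − A·M_X = 419.2 − 1.140426 × 458.1 = -103.23

-103.23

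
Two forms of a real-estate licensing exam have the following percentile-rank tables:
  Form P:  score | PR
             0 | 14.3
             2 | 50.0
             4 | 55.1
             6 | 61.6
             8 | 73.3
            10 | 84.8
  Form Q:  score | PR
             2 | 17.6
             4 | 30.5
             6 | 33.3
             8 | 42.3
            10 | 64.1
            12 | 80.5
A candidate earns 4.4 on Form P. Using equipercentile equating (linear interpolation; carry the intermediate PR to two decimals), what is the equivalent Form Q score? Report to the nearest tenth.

PR of 4.4 on Form P: 55.1 + (4.4 − 4)/(6 − 4) × (61.6 − 55.1) = 56.40
On Form Q, PR 56.40 falls between score 8 (PR 42.3) and 10 (PR 64.1).
Interpolate: 8 + (56.40 − 42.3)/(64.1 − 42.3) × (10 − 8) = 9.3

9.3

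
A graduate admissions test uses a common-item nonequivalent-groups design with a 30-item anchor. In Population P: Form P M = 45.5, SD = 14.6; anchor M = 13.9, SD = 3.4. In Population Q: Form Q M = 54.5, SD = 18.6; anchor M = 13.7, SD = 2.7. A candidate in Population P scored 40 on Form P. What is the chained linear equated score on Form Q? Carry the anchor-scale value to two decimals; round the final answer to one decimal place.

Form P → anchor (Population P): v = (3.4/14.6)(40 − 45.5) + 13.9 = 12.62
anchor → Form Q (Population Q): y = (18.6/2.7)(12.62 − 13.7) + 54.5 = 47.1

47.1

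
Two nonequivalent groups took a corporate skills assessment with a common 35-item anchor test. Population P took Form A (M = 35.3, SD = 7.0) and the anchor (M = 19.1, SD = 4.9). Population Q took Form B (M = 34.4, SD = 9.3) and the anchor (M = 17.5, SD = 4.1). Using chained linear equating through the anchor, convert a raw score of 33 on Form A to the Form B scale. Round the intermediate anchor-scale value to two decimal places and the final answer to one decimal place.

Form A → anchor (Population P): v = (4.9/7.0)(33 − 35.3) + 19.1 = 17.49
anchor → Form B (Population Q): y = (9.3/4.1)(17.49 − 17.5) + 34.4 = 34.4

34.4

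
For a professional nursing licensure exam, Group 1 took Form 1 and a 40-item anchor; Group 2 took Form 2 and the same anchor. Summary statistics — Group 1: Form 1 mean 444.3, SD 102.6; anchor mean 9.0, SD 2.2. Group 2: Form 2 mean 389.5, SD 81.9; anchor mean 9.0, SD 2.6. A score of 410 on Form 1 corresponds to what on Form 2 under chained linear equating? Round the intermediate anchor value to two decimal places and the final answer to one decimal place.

366.2

Form 1 → anchor (Group 1): v = (2.2/102.6)(410 − 444.3) + 9.0 = 8.26
anchor → Form 2 (Group 2): y = (81.9/2.6)(8.26 − 9.0) + 389.5 = 366.2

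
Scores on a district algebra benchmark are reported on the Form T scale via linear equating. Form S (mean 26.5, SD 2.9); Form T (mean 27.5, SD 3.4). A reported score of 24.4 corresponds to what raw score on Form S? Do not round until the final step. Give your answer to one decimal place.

Invert y = (SD_Y/SD_X)(x − M_X) + M_Y:
x = (SD_X/SD_Y)(y − M_Y) + M_X = (2.9/3.4)(24.4 − 27.5) + 26.5
x = 0.852941 × -3.100 + 26.5 = 23.9

23.9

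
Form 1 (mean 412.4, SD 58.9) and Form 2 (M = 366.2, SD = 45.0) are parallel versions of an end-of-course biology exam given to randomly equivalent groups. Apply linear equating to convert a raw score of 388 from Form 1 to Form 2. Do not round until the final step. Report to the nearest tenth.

347.6

Linear equating: y = (SD_Y/SD_X)(x − M_X) + M_Y
y = (45.0/58.9)(388 − 412.4) + 366.2
y = 0.764007 × -24.4 + 366.2 = -18.6418 + 366.2 = 347.6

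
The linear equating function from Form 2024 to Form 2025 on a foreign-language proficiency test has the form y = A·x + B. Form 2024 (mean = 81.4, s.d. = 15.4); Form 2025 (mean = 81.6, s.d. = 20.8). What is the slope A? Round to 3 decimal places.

A = SD_Y / SD_X = 20.8 / 15.4 = 1.351

1.351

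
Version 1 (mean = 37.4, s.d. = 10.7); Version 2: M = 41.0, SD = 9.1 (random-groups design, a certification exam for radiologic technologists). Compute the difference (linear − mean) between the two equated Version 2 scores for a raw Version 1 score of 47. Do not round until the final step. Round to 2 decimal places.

-1.44

Mean-equated: 47 + (41.0 − 37.4) = 50.60
Linear-equated: (9.1/10.7)(47 − 37.4) + 41.0 = 49.164
Difference = 49.164 − 50.60 = -1.44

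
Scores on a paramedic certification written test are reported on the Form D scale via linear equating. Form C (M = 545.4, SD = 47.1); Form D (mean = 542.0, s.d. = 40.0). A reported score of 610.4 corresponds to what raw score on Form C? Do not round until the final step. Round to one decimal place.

625.9

Invert y = (SD_Y/SD_X)(x − M_X) + M_Y:
x = (SD_X/SD_Y)(y − M_Y) + M_X = (47.1/40.0)(610.4 − 542.0) + 545.4
x = 1.177500 × 68.400 + 545.4 = 625.9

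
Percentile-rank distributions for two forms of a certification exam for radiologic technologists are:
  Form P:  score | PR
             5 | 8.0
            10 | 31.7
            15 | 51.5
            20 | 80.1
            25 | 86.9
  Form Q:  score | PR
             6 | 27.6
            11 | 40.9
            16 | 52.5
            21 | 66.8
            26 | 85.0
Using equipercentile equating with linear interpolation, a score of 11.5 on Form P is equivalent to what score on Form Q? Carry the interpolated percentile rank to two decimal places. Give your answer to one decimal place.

9.8

PR of 11.5 on Form P: 31.7 + (11.5 − 10)/(15 − 10) × (51.5 − 31.7) = 37.64
On Form Q, PR 37.64 falls between score 6 (PR 27.6) and 11 (PR 40.9).
Interpolate: 6 + (37.64 − 27.6)/(40.9 − 27.6) × (11 − 6) = 9.8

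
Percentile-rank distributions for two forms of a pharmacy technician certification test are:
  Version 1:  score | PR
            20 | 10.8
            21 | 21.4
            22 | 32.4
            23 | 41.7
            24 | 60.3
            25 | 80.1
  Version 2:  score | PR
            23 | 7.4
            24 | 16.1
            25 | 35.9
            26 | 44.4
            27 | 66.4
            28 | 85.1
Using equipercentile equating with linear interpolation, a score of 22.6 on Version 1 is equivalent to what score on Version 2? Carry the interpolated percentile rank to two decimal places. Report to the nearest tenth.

PR of 22.6 on Version 1: 32.4 + (22.6 − 22)/(23 − 22) × (41.7 − 32.4) = 37.98
On Version 2, PR 37.98 falls between score 25 (PR 35.9) and 26 (PR 44.4).
Interpolate: 25 + (37.98 − 35.9)/(44.4 − 35.9) × (26 − 25) = 25.2

25.2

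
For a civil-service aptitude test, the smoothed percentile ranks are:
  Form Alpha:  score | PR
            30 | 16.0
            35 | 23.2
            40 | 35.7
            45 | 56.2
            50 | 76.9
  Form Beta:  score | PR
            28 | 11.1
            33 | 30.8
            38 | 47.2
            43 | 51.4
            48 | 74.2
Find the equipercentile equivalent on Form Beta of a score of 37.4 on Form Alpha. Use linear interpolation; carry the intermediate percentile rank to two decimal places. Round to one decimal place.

PR of 37.4 on Form Alpha: 23.2 + (37.4 − 35)/(40 − 35) × (35.7 − 23.2) = 29.20
On Form Beta, PR 29.20 falls between score 28 (PR 11.1) and 33 (PR 30.8).
Interpolate: 28 + (29.20 − 11.1)/(30.8 − 11.1) × (33 − 28) = 32.6

32.6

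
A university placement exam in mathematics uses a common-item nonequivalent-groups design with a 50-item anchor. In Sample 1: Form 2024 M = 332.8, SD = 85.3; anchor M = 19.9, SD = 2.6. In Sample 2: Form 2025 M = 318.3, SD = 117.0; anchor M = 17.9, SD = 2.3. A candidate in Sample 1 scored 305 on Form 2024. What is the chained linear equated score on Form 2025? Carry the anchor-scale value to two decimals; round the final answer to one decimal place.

Form 2024 → anchor (Sample 1): v = (2.6/85.3)(305 − 332.8) + 19.9 = 19.05
anchor → Form 2025 (Sample 2): y = (117.0/2.3)(19.05 − 17.9) + 318.3 = 376.8

376.8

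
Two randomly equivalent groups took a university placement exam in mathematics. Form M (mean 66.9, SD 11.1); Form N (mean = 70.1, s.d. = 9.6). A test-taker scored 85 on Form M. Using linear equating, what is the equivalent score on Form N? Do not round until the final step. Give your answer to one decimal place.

Linear equating: y = (SD_Y/SD_X)(x − M_X) + M_Y
y = (9.6/11.1)(85 − 66.9) + 70.1
y = 0.864865 × 18.1 + 70.1 = 15.6541 + 70.1 = 85.8

85.8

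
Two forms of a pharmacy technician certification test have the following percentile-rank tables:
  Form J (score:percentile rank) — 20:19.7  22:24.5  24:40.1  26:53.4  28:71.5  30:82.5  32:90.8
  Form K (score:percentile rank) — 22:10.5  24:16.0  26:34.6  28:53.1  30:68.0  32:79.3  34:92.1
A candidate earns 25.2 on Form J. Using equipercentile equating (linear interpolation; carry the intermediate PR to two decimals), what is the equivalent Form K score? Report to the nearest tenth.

PR of 25.2 on Form J: 40.1 + (25.2 − 24)/(26 − 24) × (53.4 − 40.1) = 48.08
On Form K, PR 48.08 falls between score 26 (PR 34.6) and 28 (PR 53.1).
Interpolate: 26 + (48.08 − 34.6)/(53.1 − 34.6) × (28 − 26) = 27.5

27.5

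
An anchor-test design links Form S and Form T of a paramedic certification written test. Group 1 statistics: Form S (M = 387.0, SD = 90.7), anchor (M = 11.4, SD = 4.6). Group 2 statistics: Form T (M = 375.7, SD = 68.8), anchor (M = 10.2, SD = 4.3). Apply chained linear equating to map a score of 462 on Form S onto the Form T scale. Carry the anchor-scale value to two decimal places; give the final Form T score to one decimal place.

455.7

Form S → anchor (Group 1): v = (4.6/90.7)(462 − 387.0) + 11.4 = 15.20
anchor → Form T (Group 2): y = (68.8/4.3)(15.20 − 10.2) + 375.7 = 455.7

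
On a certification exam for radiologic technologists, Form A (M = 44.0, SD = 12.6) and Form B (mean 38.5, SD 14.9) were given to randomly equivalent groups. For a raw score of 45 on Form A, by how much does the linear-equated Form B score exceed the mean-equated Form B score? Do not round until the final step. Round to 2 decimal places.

0.18

Mean-equated: 45 + (38.5 − 44.0) = 39.50
Linear-equated: (14.9/12.6)(45 − 44.0) + 38.5 = 39.683
Difference = 39.683 − 39.50 = 0.18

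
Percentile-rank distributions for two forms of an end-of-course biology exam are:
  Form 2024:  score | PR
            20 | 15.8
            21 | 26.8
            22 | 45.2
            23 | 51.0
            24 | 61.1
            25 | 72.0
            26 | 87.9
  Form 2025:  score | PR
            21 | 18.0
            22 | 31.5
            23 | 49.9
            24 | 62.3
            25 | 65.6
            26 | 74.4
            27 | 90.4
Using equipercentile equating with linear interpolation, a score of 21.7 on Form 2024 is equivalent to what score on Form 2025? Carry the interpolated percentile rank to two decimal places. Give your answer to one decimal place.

22.4

PR of 21.7 on Form 2024: 26.8 + (21.7 − 21)/(22 − 21) × (45.2 − 26.8) = 39.68
On Form 2025, PR 39.68 falls between score 22 (PR 31.5) and 23 (PR 49.9).
Interpolate: 22 + (39.68 − 31.5)/(49.9 − 31.5) × (23 − 22) = 22.4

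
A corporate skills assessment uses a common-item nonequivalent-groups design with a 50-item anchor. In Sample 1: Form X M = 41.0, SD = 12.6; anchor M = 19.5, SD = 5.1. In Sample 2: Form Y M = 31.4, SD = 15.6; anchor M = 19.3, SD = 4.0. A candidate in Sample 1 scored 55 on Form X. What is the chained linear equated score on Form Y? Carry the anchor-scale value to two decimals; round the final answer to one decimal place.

54.3

Form X → anchor (Sample 1): v = (5.1/12.6)(55 − 41.0) + 19.5 = 25.17
anchor → Form Y (Sample 2): y = (15.6/4.0)(25.17 − 19.3) + 31.4 = 54.3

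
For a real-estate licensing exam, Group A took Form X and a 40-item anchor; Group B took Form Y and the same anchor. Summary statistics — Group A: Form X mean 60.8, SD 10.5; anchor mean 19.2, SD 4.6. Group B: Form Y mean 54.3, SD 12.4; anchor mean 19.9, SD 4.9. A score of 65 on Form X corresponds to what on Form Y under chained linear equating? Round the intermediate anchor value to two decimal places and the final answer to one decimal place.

57.2

Form X → anchor (Group A): v = (4.6/10.5)(65 − 60.8) + 19.2 = 21.04
anchor → Form Y (Group B): y = (12.4/4.9)(21.04 − 19.9) + 54.3 = 57.2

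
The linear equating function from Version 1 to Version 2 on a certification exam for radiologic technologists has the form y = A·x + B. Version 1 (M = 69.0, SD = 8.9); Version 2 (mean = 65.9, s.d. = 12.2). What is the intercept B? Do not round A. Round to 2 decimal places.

-28.68

A = SD_Y / SD_X = 12.2 / 8.9 = 1.370787
B = M_Y − A·M_X = 65.9 − 1.370787 × 69.0 = -28.68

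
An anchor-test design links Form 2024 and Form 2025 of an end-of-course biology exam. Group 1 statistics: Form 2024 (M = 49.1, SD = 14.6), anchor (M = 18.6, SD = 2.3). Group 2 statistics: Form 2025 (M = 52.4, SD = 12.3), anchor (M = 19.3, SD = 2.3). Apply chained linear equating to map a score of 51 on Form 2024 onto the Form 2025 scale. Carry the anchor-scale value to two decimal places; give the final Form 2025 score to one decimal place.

Form 2024 → anchor (Group 1): v = (2.3/14.6)(51 − 49.1) + 18.6 = 18.90
anchor → Form 2025 (Group 2): y = (12.3/2.3)(18.90 − 19.3) + 52.4 = 50.3

50.3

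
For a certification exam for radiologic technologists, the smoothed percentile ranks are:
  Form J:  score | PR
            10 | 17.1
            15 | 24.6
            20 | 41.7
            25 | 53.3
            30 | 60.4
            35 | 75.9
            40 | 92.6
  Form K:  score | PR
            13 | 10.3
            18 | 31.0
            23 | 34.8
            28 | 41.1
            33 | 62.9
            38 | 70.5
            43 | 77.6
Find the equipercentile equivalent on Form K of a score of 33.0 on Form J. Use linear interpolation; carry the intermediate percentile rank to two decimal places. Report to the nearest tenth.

PR of 33.0 on Form J: 60.4 + (33.0 − 30)/(35 − 30) × (75.9 − 60.4) = 69.70
On Form K, PR 69.70 falls between score 33 (PR 62.9) and 38 (PR 70.5).
Interpolate: 33 + (69.70 − 62.9)/(70.5 − 62.9) × (38 − 33) = 37.5

37.5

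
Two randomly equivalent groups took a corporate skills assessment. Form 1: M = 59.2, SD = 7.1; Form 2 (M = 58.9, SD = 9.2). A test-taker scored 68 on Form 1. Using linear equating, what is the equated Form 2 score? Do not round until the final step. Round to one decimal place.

70.3

Linear equating: y = (SD_Y/SD_X)(x − M_X) + M_Y
y = (9.2/7.1)(68 − 59.2) + 58.9
y = 1.295775 × 8.8 + 58.9 = 11.4028 + 58.9 = 70.3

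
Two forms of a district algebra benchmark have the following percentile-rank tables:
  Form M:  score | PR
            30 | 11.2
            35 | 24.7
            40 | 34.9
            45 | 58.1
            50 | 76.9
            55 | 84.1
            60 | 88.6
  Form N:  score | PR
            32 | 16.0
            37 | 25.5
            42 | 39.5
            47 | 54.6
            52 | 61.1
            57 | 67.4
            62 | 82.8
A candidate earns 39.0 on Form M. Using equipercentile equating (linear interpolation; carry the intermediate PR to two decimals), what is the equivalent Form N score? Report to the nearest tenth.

39.6

PR of 39.0 on Form M: 24.7 + (39.0 − 35)/(40 − 35) × (34.9 − 24.7) = 32.86
On Form N, PR 32.86 falls between score 37 (PR 25.5) and 42 (PR 39.5).
Interpolate: 37 + (32.86 − 25.5)/(39.5 − 25.5) × (42 − 37) = 39.6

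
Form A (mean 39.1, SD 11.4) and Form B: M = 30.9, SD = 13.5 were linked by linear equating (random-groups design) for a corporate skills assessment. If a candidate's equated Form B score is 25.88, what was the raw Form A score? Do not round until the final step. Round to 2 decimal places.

34.86

Invert y = (SD_Y/SD_X)(x − M_X) + M_Y:
x = (SD_X/SD_Y)(y − M_Y) + M_X = (11.4/13.5)(25.88 − 30.9) + 39.1
x = 0.844444 × -5.020 + 39.1 = 34.86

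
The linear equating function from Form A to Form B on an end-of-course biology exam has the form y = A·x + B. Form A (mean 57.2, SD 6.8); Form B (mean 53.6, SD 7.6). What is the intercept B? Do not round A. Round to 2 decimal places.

A = SD_Y / SD_X = 7.6 / 6.8 = 1.117647
B = M_Y − A·M_X = 53.6 − 1.117647 × 57.2 = -10.33

-10.33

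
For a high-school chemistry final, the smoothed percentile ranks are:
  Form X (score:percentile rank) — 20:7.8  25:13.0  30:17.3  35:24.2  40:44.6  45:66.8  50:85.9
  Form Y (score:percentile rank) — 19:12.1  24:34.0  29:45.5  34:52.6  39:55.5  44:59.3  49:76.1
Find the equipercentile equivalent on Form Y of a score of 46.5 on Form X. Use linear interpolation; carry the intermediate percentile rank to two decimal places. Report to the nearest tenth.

PR of 46.5 on Form X: 66.8 + (46.5 − 45)/(50 − 45) × (85.9 − 66.8) = 72.53
On Form Y, PR 72.53 falls between score 44 (PR 59.3) and 49 (PR 76.1).
Interpolate: 44 + (72.53 − 59.3)/(76.1 − 59.3) × (49 − 44) = 47.9

47.9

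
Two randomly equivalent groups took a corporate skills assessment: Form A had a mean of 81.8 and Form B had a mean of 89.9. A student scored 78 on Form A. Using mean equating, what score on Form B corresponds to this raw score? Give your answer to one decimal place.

86.1

Mean equating: y = x + (M_Y − M_X) = 78 + (89.9 − 81.8) = 86.1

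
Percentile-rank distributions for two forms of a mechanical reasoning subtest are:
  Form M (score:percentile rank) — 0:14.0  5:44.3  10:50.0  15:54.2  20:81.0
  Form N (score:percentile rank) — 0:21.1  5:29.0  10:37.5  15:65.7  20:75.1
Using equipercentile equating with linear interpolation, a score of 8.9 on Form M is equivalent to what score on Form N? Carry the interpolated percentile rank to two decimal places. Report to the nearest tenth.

PR of 8.9 on Form M: 44.3 + (8.9 − 5)/(10 − 5) × (50.0 − 44.3) = 48.75
On Form N, PR 48.75 falls between score 10 (PR 37.5) and 15 (PR 65.7).
Interpolate: 10 + (48.75 − 37.5)/(65.7 − 37.5) × (15 − 10) = 12.0

12.0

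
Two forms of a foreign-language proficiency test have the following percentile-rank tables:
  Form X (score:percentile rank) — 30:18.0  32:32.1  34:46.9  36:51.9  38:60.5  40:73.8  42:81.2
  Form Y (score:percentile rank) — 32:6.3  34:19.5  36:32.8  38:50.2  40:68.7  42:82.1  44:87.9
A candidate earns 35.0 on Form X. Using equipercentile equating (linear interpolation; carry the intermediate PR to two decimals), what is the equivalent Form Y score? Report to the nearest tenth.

37.9

PR of 35.0 on Form X: 46.9 + (35.0 − 34)/(36 − 34) × (51.9 − 46.9) = 49.40
On Form Y, PR 49.40 falls between score 36 (PR 32.8) and 38 (PR 50.2).
Interpolate: 36 + (49.40 − 32.8)/(50.2 − 32.8) × (38 − 36) = 37.9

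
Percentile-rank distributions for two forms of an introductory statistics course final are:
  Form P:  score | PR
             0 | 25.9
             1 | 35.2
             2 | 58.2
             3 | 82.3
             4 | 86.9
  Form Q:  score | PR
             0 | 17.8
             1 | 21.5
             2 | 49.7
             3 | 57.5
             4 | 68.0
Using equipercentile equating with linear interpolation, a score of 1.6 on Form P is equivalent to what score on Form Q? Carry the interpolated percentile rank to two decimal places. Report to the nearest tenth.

PR of 1.6 on Form P: 35.2 + (1.6 − 1)/(2 − 1) × (58.2 − 35.2) = 49.00
On Form Q, PR 49.00 falls between score 1 (PR 21.5) and 2 (PR 49.7).
Interpolate: 1 + (49.00 − 21.5)/(49.7 − 21.5) × (2 − 1) = 2.0

2.0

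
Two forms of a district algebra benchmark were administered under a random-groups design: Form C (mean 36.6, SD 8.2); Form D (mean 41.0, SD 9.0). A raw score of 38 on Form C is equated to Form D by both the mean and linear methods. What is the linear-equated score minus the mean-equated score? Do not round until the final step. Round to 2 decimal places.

0.14

Mean-equated: 38 + (41.0 − 36.6) = 42.40
Linear-equated: (9.0/8.2)(38 − 36.6) + 41.0 = 42.537
Difference = 42.537 − 42.40 = 0.14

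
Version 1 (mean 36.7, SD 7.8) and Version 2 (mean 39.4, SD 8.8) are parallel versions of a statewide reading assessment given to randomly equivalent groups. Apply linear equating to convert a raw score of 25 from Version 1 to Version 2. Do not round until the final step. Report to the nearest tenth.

26.2

Linear equating: y = (SD_Y/SD_X)(x − M_X) + M_Y
y = (8.8/7.8)(25 − 36.7) + 39.4
y = 1.128205 × -11.7 + 39.4 = -13.2000 + 39.4 = 26.2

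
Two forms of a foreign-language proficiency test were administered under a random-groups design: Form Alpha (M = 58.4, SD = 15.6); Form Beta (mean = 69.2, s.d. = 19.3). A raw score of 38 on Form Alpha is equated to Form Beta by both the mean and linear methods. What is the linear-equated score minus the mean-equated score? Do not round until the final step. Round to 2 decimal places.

-4.84

Mean-equated: 38 + (69.2 − 58.4) = 48.80
Linear-equated: (19.3/15.6)(38 − 58.4) + 69.2 = 43.962
Difference = 43.962 − 48.80 = -4.84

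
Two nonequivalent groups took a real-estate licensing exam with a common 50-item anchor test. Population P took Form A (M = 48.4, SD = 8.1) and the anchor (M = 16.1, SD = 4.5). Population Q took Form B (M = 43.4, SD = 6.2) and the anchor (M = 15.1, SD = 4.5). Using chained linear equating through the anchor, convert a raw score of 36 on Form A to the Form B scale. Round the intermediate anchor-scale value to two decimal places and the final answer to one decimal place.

Form A → anchor (Population P): v = (4.5/8.1)(36 − 48.4) + 16.1 = 9.21
anchor → Form B (Population Q): y = (6.2/4.5)(9.21 − 15.1) + 43.4 = 35.3

35.3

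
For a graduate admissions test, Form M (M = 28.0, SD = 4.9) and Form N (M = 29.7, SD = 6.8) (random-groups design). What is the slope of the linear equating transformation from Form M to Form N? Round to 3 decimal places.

A = SD_Y / SD_X = 6.8 / 4.9 = 1.388

1.388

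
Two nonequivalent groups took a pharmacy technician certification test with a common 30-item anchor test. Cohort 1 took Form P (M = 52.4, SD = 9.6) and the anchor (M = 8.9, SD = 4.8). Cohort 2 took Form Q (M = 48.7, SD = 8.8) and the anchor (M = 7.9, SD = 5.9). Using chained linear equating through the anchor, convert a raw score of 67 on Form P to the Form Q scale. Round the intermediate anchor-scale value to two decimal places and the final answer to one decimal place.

Form P → anchor (Cohort 1): v = (4.8/9.6)(67 − 52.4) + 8.9 = 16.20
anchor → Form Q (Cohort 2): y = (8.8/5.9)(16.20 − 7.9) + 48.7 = 61.1

61.1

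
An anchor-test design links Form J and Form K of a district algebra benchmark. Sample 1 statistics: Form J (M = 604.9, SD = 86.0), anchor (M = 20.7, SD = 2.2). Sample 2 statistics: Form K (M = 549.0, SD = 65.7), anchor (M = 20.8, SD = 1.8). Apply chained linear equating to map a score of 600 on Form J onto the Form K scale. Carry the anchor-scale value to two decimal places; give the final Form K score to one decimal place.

Form J → anchor (Sample 1): v = (2.2/86.0)(600 − 604.9) + 20.7 = 20.57
anchor → Form K (Sample 2): y = (65.7/1.8)(20.57 − 20.8) + 549.0 = 540.6

540.6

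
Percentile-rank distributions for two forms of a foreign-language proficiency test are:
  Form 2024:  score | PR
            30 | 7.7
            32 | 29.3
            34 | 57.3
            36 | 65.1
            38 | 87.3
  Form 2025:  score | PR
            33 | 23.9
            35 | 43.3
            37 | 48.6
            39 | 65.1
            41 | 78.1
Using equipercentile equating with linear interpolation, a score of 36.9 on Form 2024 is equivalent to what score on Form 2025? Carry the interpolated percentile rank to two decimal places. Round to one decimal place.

40.5

PR of 36.9 on Form 2024: 65.1 + (36.9 − 36)/(38 − 36) × (87.3 − 65.1) = 75.09
On Form 2025, PR 75.09 falls between score 39 (PR 65.1) and 41 (PR 78.1).
Interpolate: 39 + (75.09 − 65.1)/(78.1 − 65.1) × (41 − 39) = 40.5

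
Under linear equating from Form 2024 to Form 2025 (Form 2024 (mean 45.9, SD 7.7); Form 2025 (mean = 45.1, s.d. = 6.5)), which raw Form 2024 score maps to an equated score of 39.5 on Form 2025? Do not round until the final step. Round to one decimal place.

39.3

Invert y = (SD_Y/SD_X)(x − M_X) + M_Y:
x = (SD_X/SD_Y)(y − M_Y) + M_X = (7.7/6.5)(39.5 − 45.1) + 45.9
x = 1.184615 × -5.600 + 45.9 = 39.3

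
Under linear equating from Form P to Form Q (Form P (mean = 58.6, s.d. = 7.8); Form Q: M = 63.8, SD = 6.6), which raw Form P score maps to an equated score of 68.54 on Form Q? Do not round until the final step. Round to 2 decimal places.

64.20

Invert y = (SD_Y/SD_X)(x − M_X) + M_Y:
x = (SD_X/SD_Y)(y − M_Y) + M_X = (7.8/6.6)(68.54 − 63.8) + 58.6
x = 1.181818 × 4.740 + 58.6 = 64.20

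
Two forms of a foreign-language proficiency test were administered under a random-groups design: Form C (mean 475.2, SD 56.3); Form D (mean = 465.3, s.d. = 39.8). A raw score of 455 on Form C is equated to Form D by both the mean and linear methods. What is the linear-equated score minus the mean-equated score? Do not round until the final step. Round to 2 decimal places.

5.92

Mean-equated: 455 + (465.3 − 475.2) = 445.10
Linear-equated: (39.8/56.3)(455 − 475.2) + 465.3 = 451.020
Difference = 451.020 − 445.10 = 5.92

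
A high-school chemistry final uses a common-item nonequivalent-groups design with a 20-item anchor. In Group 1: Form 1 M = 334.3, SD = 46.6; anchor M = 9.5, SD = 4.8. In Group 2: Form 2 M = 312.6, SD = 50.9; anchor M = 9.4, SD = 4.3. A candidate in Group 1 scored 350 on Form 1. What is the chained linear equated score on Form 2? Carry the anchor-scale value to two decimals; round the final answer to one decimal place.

333.0

Form 1 → anchor (Group 1): v = (4.8/46.6)(350 − 334.3) + 9.5 = 11.12
anchor → Form 2 (Group 2): y = (50.9/4.3)(11.12 − 9.4) + 312.6 = 333.0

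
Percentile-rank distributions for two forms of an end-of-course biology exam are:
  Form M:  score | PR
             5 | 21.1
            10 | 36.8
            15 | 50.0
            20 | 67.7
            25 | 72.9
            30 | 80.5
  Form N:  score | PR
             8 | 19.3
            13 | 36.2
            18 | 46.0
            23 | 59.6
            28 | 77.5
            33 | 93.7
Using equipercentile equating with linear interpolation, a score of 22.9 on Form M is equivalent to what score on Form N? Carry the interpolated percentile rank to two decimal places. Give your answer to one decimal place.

PR of 22.9 on Form M: 67.7 + (22.9 − 20)/(25 − 20) × (72.9 − 67.7) = 70.72
On Form N, PR 70.72 falls between score 23 (PR 59.6) and 28 (PR 77.5).
Interpolate: 23 + (70.72 − 59.6)/(77.5 − 59.6) × (28 − 23) = 26.1

26.1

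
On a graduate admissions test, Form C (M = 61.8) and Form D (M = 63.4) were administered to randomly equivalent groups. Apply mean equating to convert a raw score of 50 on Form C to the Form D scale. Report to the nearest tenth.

Mean equating: y = x + (M_Y − M_X) = 50 + (63.4 − 61.8) = 51.6

51.6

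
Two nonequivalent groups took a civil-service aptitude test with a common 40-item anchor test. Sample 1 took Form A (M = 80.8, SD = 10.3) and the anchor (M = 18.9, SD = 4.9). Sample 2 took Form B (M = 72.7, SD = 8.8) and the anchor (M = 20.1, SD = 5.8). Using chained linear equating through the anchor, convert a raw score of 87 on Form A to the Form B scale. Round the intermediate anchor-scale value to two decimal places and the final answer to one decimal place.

75.4

Form A → anchor (Sample 1): v = (4.9/10.3)(87 − 80.8) + 18.9 = 21.85
anchor → Form B (Sample 2): y = (8.8/5.8)(21.85 − 20.1) + 72.7 = 75.4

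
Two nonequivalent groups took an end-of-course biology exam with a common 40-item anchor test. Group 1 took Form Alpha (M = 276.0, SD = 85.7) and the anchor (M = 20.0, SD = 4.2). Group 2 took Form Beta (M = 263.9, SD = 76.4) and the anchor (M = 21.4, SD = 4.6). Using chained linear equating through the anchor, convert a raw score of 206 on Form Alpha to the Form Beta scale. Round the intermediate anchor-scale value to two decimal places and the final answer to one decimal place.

183.7

Form Alpha → anchor (Group 1): v = (4.2/85.7)(206 − 276.0) + 20.0 = 16.57
anchor → Form Beta (Group 2): y = (76.4/4.6)(16.57 − 21.4) + 263.9 = 183.7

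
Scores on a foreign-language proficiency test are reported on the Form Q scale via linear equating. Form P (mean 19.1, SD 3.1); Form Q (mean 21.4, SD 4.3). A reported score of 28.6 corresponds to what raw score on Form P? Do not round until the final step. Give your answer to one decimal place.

24.3

Invert y = (SD_Y/SD_X)(x − M_X) + M_Y:
x = (SD_X/SD_Y)(y − M_Y) + M_X = (3.1/4.3)(28.6 − 21.4) + 19.1
x = 0.720930 × 7.200 + 19.1 = 24.3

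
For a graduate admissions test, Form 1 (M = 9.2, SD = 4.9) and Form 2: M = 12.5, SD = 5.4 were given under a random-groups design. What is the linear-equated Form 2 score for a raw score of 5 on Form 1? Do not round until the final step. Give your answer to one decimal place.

Linear equating: y = (SD_Y/SD_X)(x − M_X) + M_Y
y = (5.4/4.9)(5 − 9.2) + 12.5
y = 1.102041 × -4.2 + 12.5 = -4.6286 + 12.5 = 7.9

7.9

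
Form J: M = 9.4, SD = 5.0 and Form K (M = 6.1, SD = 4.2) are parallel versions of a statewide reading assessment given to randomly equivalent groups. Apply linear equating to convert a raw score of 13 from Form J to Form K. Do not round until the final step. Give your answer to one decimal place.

9.1

Linear equating: y = (SD_Y/SD_X)(x − M_X) + M_Y
y = (4.2/5.0)(13 − 9.4) + 6.1
y = 0.840000 × 3.6 + 6.1 = 3.0240 + 6.1 = 9.1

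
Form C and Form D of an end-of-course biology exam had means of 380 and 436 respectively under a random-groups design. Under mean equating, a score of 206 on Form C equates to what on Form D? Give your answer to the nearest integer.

262

Mean equating: y = x + (M_Y − M_X) = 206 + (436 − 380) = 262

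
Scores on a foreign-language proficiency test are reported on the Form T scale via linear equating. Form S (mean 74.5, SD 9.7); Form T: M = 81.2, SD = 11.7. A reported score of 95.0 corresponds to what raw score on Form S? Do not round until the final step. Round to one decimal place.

Invert y = (SD_Y/SD_X)(x − M_X) + M_Y:
x = (SD_X/SD_Y)(y − M_Y) + M_X = (9.7/11.7)(95.0 − 81.2) + 74.5
x = 0.829060 × 13.800 + 74.5 = 85.9

85.9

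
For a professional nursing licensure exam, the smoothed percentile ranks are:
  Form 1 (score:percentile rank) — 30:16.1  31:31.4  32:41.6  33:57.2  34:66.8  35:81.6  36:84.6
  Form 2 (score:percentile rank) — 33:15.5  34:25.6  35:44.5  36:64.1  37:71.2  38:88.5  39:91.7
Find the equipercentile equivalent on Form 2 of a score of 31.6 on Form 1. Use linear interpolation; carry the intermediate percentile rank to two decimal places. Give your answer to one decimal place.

PR of 31.6 on Form 1: 31.4 + (31.6 − 31)/(32 − 31) × (41.6 − 31.4) = 37.52
On Form 2, PR 37.52 falls between score 34 (PR 25.6) and 35 (PR 44.5).
Interpolate: 34 + (37.52 − 25.6)/(44.5 − 25.6) × (35 − 34) = 34.6

34.6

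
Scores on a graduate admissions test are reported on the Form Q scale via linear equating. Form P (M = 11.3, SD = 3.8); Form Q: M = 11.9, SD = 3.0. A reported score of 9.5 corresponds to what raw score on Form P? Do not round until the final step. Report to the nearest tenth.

8.3

Invert y = (SD_Y/SD_X)(x − M_X) + M_Y:
x = (SD_X/SD_Y)(y − M_Y) + M_X = (3.8/3.0)(9.5 − 11.9) + 11.3
x = 1.266667 × -2.400 + 11.3 = 8.3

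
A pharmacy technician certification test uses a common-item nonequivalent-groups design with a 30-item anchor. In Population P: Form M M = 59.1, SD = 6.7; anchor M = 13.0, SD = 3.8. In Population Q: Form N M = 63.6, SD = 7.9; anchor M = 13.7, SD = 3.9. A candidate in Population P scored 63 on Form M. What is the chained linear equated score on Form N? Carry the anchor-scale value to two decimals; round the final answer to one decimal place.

Form M → anchor (Population P): v = (3.8/6.7)(63 − 59.1) + 13.0 = 15.21
anchor → Form N (Population Q): y = (7.9/3.9)(15.21 − 13.7) + 63.6 = 66.7

66.7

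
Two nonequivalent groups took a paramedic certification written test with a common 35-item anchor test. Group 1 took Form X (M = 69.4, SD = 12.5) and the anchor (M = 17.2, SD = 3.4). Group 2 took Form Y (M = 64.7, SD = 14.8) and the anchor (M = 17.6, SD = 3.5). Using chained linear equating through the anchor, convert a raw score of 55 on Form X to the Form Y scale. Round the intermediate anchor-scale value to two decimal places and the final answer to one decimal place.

Form X → anchor (Group 1): v = (3.4/12.5)(55 − 69.4) + 17.2 = 13.28
anchor → Form Y (Group 2): y = (14.8/3.5)(13.28 − 17.6) + 64.7 = 46.4

46.4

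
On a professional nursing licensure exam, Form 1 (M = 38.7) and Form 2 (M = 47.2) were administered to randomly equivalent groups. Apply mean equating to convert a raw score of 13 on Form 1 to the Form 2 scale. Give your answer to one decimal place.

21.5

Mean equating: y = x + (M_Y − M_X) = 13 + (47.2 − 38.7) = 21.5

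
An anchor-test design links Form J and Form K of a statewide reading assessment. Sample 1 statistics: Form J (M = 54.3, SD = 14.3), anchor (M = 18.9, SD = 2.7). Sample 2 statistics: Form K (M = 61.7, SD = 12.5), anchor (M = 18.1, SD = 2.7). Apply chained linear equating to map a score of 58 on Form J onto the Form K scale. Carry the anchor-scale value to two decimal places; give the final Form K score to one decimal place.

Form J → anchor (Sample 1): v = (2.7/14.3)(58 − 54.3) + 18.9 = 19.60
anchor → Form K (Sample 2): y = (12.5/2.7)(19.60 − 18.1) + 61.7 = 68.6

68.6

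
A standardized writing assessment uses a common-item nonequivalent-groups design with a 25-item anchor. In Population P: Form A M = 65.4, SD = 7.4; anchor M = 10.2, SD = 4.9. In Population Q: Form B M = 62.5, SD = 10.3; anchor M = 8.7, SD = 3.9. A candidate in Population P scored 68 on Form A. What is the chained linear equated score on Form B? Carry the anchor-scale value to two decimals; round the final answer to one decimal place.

Form A → anchor (Population P): v = (4.9/7.4)(68 − 65.4) + 10.2 = 11.92
anchor → Form B (Population Q): y = (10.3/3.9)(11.92 − 8.7) + 62.5 = 71.0

71.0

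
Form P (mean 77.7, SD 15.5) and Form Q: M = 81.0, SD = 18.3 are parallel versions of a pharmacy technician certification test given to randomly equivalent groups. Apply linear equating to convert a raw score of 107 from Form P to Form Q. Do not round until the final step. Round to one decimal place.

Linear equating: y = (SD_Y/SD_X)(x − M_X) + M_Y
y = (18.3/15.5)(107 − 77.7) + 81.0
y = 1.180645 × 29.3 + 81.0 = 34.5929 + 81.0 = 115.6

115.6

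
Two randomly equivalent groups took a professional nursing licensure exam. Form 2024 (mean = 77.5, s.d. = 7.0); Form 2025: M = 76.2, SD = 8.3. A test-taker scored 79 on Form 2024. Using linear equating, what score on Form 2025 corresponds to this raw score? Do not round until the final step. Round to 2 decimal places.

77.98

Linear equating: y = (SD_Y/SD_X)(x − M_X) + M_Y
y = (8.3/7.0)(79 − 77.5) + 76.2
y = 1.185714 × 1.5 + 76.2 = 1.7786 + 76.2 = 77.98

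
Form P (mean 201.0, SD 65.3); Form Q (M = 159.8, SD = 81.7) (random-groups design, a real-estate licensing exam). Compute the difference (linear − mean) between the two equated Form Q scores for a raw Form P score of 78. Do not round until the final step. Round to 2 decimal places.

Mean-equated: 78 + (159.8 − 201.0) = 36.80
Linear-equated: (81.7/65.3)(78 − 201.0) + 159.8 = 5.909
Difference = 5.909 − 36.80 = -30.89

-30.89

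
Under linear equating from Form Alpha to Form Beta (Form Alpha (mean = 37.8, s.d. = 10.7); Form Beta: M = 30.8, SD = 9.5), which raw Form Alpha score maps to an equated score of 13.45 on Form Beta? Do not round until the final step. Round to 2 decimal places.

Invert y = (SD_Y/SD_X)(x − M_X) + M_Y:
x = (SD_X/SD_Y)(y − M_Y) + M_X = (10.7/9.5)(13.45 − 30.8) + 37.8
x = 1.126316 × -17.350 + 37.8 = 18.26

18.26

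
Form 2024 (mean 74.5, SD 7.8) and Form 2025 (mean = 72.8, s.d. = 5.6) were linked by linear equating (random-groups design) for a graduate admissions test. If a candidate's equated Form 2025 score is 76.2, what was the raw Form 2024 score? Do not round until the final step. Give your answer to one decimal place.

Invert y = (SD_Y/SD_X)(x − M_X) + M_Y:
x = (SD_X/SD_Y)(y − M_Y) + M_X = (7.8/5.6)(76.2 − 72.8) + 74.5
x = 1.392857 × 3.400 + 74.5 = 79.2

79.2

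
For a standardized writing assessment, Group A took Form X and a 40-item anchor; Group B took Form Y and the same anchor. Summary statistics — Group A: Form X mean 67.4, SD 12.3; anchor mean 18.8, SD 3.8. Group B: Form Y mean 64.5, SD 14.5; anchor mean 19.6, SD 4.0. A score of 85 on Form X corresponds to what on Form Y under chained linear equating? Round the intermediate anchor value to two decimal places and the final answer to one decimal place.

81.3

Form X → anchor (Group A): v = (3.8/12.3)(85 − 67.4) + 18.8 = 24.24
anchor → Form Y (Group B): y = (14.5/4.0)(24.24 − 19.6) + 64.5 = 81.3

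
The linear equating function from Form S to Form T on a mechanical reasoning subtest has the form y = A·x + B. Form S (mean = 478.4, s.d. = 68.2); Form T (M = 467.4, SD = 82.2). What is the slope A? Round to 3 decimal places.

A = SD_Y / SD_X = 82.2 / 68.2 = 1.205

1.205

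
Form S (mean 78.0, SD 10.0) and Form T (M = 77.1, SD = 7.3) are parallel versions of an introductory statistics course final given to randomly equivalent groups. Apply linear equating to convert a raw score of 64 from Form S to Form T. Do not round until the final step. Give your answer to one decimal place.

66.9

Linear equating: y = (SD_Y/SD_X)(x − M_X) + M_Y
y = (7.3/10.0)(64 − 78.0) + 77.1
y = 0.730000 × -14.0 + 77.1 = -10.2200 + 77.1 = 66.9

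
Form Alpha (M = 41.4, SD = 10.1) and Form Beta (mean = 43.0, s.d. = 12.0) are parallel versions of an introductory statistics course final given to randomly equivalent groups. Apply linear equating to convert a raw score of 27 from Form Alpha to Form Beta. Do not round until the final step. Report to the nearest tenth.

25.9

Linear equating: y = (SD_Y/SD_X)(x − M_X) + M_Y
y = (12.0/10.1)(27 − 41.4) + 43.0
y = 1.188119 × -14.4 + 43.0 = -17.1089 + 43.0 = 25.9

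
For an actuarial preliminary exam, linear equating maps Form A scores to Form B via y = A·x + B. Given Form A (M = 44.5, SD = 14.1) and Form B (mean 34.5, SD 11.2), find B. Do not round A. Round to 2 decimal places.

A = SD_Y / SD_X = 11.2 / 14.1 = 0.794326
B = M_Y − A·M_X = 34.5 − 0.794326 × 44.5 = -0.85

-0.85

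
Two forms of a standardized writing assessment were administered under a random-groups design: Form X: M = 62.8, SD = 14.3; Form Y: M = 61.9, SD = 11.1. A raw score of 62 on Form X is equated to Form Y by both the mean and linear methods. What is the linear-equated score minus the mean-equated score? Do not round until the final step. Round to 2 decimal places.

Mean-equated: 62 + (61.9 − 62.8) = 61.10
Linear-equated: (11.1/14.3)(62 − 62.8) + 61.9 = 61.279
Difference = 61.279 − 61.10 = 0.18

0.18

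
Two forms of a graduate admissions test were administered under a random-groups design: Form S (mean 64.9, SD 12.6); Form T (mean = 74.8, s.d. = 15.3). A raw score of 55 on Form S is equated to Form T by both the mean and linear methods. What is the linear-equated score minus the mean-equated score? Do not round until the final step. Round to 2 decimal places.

-2.12

Mean-equated: 55 + (74.8 − 64.9) = 64.90
Linear-equated: (15.3/12.6)(55 − 64.9) + 74.8 = 62.779
Difference = 62.779 − 64.90 = -2.12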